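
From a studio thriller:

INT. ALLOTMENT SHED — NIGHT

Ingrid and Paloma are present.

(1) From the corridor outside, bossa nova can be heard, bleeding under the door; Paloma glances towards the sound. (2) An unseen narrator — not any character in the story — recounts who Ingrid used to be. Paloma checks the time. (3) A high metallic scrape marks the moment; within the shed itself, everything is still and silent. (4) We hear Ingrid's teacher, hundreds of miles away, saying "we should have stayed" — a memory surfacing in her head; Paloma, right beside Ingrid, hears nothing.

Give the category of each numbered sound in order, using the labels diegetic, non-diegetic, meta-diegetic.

Sound (1): off-screen diegetic: the source is out of frame but still in the story's space, so diegetic.
(2) the narrator exists outside the story world, addressing only the audience → non-diegetic.
Sound (3): it's a sound-design accent with no in-world source; no one in the scene can hear it, so non-diegetic.
Sound (4): the voice is a memory playing only inside Ingrid's mind; Paloma can't hear it, so meta-diegetic.

diegetic, non-diegetic, non-diegetic, meta-diegetic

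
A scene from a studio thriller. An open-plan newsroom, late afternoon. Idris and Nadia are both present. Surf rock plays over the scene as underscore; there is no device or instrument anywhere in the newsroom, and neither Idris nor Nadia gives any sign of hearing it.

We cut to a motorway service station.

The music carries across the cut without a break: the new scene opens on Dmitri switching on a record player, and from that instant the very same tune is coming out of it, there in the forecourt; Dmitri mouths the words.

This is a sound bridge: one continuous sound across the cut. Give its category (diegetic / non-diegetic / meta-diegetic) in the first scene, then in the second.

non-diegetic, diegetic

Scene one: there's no in-world source anywhere and no character hears it — underscore for the audience only → non-diegetic.
Scene two: once Dmitri turns on a record player, the music has a real source in the story world and Dmitri reacts to it → diegetic.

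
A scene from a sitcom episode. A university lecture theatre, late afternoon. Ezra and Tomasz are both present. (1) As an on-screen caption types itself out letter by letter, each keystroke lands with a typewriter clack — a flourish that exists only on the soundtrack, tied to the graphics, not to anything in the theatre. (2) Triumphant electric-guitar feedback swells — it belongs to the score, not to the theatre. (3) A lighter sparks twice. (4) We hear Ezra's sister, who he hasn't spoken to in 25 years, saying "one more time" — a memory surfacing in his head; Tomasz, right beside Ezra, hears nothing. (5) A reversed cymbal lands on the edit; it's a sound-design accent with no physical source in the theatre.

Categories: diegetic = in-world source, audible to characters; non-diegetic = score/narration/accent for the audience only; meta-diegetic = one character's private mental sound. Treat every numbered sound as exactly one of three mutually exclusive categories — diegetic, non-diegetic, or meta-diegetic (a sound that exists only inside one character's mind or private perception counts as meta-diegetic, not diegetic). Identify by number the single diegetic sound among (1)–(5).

Sound (1): it accompanies on-screen graphics, not anything inside the story world, so non-diegetic.
Sound (2): nothing in the theatre produces it and the characters don't hear it — pure soundtrack, so non-diegetic.
(3) the sound comes from a lighter physically present in the location → diegetic.
Sound (4): it's Ezra's recollection rendered as sound; the other character can't hear it, so meta-diegetic.
Sound (5): it's a sound-design accent with no in-world source; no one in the scene can hear it, so non-diegetic.
Only (3) is diegetic.

3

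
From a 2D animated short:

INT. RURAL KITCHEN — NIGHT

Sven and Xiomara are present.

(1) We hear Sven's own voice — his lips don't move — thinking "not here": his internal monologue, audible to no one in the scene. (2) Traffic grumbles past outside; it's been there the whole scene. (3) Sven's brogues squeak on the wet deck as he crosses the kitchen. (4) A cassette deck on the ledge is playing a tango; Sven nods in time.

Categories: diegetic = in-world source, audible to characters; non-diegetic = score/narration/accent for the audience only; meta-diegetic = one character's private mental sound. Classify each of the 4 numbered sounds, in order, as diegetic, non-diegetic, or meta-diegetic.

Sound (1): Sven's thought-voice: a private mental sound no other character can hear, so meta-diegetic.
(2) it's the actual ambient sound of the location → diegetic.
Sound (3): a character's body making contact with the set — an in-world sound, so diegetic.
(4) is diegetic: source music from a cassette deck, which exists in the story world.

meta-diegetic, diegetic, diegetic, diegetic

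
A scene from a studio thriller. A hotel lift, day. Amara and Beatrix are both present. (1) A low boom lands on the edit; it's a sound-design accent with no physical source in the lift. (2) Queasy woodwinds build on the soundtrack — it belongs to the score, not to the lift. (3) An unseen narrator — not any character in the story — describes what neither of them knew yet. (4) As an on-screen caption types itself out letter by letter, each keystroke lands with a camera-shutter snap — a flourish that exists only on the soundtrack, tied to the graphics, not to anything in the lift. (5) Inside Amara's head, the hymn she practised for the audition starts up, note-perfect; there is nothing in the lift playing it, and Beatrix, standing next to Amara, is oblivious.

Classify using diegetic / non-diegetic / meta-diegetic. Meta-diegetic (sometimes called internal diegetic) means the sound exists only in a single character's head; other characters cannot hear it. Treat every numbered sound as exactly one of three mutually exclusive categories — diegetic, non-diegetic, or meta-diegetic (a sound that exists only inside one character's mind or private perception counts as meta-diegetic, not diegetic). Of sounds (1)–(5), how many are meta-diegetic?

(1) is non-diegetic: nothing in the scene produces it; it's an accent added for the audience.
(2) is non-diegetic: nothing in the lift produces it and the characters don't hear it — pure soundtrack.
Sound (3): the narrator exists outside the story world, addressing only the audience, so non-diegetic.
(4) sound married to a title/caption — outside the diegesis by definition → non-diegetic.
(5) the music is a memory playing inside Amara's mind alone; no real-world source, Beatrix can't hear it → meta-diegetic.
Meta-diegetic: (5) — that's 1.

1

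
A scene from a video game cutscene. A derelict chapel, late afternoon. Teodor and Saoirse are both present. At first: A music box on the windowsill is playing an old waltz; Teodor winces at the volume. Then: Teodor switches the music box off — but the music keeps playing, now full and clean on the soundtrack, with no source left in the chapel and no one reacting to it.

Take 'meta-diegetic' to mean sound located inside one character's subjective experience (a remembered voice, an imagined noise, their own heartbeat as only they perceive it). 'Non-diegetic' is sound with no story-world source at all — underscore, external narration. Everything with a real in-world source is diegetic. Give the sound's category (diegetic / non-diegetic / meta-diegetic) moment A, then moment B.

Moment A: a music box is a real in-scene source and Teodor reacts to it → diegetic.
Moment B: there is no longer any in-world source and no one can hear it — it has become underscore → non-diegetic.

diegetic, non-diegetic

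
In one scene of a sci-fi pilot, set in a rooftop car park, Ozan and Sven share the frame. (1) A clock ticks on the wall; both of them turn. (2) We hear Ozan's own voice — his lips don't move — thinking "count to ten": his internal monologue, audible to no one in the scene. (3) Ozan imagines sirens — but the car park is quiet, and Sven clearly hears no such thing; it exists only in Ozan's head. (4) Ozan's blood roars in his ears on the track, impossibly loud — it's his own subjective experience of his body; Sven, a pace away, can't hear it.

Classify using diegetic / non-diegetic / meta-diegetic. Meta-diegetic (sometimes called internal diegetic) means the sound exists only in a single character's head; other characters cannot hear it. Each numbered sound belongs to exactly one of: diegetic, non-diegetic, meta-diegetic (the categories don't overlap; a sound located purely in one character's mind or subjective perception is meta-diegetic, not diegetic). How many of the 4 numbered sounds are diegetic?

1

Sound (1): the sound comes from a clock physically present in the location, so diegetic.
(2) is meta-diegetic: it's Ozan's unspoken thought, heard only by the audience via his subjectivity.
(3) subjective to Ozan: the car park is silent and Sven hears nothing → meta-diegetic.
Sound (4): a subjective body sound — Ozan's private perception, inaudible to Sven, so meta-diegetic.
Diegetic: (1) — that's 1.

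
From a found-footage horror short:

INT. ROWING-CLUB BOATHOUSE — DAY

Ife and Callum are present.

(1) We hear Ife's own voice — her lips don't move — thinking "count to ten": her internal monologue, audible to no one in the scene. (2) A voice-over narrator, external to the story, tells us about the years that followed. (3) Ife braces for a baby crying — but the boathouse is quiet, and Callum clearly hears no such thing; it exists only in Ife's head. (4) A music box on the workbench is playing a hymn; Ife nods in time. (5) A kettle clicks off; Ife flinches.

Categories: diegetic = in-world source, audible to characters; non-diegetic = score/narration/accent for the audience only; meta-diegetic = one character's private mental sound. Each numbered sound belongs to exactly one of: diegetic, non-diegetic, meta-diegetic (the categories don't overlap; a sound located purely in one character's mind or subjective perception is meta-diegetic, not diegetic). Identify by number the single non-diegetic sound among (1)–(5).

(1) is meta-diegetic: Ife's thought-voice: a private mental sound no other character can hear.
Sound (2): commentary laid over the scene from outside the fiction, so non-diegetic.
Sound (3): subjective to Ife: the boathouse is silent and Callum hears nothing, so meta-diegetic.
(4) a music box is a physical source in the scene and Ife reacts to it → diegetic.
(5) a kettle is a real object/event in the scene's world → diegetic.
Only (2) is non-diegetic.

2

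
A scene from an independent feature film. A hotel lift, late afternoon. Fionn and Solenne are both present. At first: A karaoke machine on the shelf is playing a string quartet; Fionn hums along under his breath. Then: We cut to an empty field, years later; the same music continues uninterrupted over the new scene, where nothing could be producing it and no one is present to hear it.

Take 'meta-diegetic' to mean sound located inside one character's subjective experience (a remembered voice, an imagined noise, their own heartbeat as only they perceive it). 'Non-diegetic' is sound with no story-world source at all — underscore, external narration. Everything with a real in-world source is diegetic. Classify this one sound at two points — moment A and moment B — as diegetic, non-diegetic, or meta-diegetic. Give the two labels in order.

Moment A: a karaoke machine is a real in-scene source and Fionn reacts to it → diegetic.
Moment B: there is no longer any in-world source and no one can hear it — it has become underscore → non-diegetic.

diegetic, non-diegetic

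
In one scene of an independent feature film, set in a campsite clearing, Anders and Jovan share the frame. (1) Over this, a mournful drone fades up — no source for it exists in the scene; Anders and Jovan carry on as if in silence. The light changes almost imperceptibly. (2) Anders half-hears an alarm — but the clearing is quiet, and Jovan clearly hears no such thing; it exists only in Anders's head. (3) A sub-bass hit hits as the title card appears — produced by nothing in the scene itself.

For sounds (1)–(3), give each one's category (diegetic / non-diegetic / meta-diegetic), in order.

Sound (1): nothing in the clearing produces it and the characters don't hear it — pure soundtrack, so non-diegetic.
(2) is meta-diegetic: Anders alone 'hears' it — an imagined sound, not present in the space.
(3) an editorial stinger — it belongs to the cut, not the story world → non-diegetic.

non-diegetic, meta-diegetic, non-diegetic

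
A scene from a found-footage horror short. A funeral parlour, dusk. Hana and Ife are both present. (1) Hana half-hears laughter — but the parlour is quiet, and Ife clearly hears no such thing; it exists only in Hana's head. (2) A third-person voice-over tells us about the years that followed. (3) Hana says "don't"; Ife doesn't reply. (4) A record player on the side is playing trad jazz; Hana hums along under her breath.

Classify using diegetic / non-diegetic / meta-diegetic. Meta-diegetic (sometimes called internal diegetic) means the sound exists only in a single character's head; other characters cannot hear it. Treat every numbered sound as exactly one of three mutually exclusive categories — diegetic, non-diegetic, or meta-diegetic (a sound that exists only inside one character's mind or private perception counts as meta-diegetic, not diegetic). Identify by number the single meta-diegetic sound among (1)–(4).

1

(1) Hana alone 'hears' it — an imagined sound, not present in the space → meta-diegetic.
(2) is non-diegetic: the narrator exists outside the story world, addressing only the audience.
(3) is diegetic: on-screen dialogue — Hana speaks and Ife is there to hear.
Sound (4): a record player is a physical source in the scene and Hana reacts to it, so diegetic.
Only (1) is meta-diegetic.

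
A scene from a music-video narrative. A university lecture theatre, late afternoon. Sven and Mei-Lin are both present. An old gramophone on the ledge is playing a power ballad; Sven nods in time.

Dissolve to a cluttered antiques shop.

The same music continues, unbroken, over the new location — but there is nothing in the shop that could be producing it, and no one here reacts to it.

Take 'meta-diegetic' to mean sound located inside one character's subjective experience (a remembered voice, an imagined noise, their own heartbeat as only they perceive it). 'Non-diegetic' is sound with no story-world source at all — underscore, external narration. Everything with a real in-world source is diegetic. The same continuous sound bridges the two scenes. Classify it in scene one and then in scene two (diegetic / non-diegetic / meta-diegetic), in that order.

diegetic, non-diegetic

Scene one: an old gramophone is an on-screen source and Sven reacts to it → diegetic.
Scene two: there is no source in the shop and no one hears it — it's now underscore → non-diegetic.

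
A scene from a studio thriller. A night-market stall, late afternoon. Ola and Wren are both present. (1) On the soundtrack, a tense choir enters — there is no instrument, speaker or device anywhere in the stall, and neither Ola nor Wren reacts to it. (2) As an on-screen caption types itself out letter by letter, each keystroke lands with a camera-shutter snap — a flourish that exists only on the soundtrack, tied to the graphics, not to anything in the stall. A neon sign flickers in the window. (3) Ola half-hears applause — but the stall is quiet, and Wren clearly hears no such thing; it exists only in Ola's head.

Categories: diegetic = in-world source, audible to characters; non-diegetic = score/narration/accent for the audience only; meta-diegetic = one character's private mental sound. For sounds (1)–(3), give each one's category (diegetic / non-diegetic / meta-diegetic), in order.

non-diegetic, non-diegetic, meta-diegetic

(1) score with no on-screen or off-screen source; it exists for the audience alone → non-diegetic.
Sound (2): it accompanies on-screen graphics, not anything inside the story world, so non-diegetic.
Sound (3): the sound is imagined by Ola; nothing in the story world is producing it and Wren can't hear it, so meta-diegetic.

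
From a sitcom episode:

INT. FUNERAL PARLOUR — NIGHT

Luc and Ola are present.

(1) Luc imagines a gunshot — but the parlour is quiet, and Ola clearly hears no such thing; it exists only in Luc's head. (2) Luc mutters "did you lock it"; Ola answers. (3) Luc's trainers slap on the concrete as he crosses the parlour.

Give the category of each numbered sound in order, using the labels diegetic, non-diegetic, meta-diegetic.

(1) subjective to Luc: the parlour is silent and Ola hears nothing → meta-diegetic.
Sound (2): Luc is a character speaking aloud in the scene, so diegetic.
(3) is diegetic: a character's body making contact with the set — an in-world sound.

meta-diegetic, diegetic, diegetic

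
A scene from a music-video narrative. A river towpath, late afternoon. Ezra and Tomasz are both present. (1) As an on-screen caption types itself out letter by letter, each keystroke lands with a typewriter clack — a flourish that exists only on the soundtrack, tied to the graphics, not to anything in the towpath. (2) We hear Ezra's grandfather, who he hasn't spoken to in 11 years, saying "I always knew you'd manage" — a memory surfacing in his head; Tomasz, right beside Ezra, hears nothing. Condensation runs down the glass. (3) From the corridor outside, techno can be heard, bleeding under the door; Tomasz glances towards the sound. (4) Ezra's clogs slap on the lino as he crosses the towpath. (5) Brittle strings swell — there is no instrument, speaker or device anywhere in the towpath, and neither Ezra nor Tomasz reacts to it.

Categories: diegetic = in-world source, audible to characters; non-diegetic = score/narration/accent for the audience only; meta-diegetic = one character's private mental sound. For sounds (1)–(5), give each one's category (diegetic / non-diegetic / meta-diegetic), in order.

non-diegetic, meta-diegetic, diegetic, diegetic, non-diegetic

Sound (1): it accompanies on-screen graphics, not anything inside the story world, so non-diegetic.
(2) is meta-diegetic: it's Ezra's recollection rendered as sound; the other character can't hear it.
(3) is diegetic: it's coming from the corridor outside — a location within the story world — and Tomasz reacts.
(4) is diegetic: Ezra's footsteps are produced in the story world.
(5) nothing in the towpath produces it and the characters don't hear it — pure soundtrack → non-diegetic.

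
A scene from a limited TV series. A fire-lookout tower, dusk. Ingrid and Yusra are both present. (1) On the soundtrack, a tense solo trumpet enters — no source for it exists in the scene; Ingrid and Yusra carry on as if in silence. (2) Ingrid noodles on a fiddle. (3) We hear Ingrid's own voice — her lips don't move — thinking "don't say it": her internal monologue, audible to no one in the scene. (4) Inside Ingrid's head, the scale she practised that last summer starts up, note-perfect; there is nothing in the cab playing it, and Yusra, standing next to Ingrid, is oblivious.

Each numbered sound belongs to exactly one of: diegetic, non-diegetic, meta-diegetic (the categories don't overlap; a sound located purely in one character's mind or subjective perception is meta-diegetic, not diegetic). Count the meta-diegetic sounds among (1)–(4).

(1) is non-diegetic: score with no on-screen or off-screen source; it exists for the audience alone.
Sound (2): Ingrid is producing the music live, in the story world, so diegetic.
(3) it's Ingrid's unspoken thought, heard only by the audience via her subjectivity → meta-diegetic.
Sound (4): the music is a memory playing inside Ingrid's mind alone; no real-world source, Yusra can't hear it, so meta-diegetic.
Meta-diegetic: (3), (4) — that's 2.

2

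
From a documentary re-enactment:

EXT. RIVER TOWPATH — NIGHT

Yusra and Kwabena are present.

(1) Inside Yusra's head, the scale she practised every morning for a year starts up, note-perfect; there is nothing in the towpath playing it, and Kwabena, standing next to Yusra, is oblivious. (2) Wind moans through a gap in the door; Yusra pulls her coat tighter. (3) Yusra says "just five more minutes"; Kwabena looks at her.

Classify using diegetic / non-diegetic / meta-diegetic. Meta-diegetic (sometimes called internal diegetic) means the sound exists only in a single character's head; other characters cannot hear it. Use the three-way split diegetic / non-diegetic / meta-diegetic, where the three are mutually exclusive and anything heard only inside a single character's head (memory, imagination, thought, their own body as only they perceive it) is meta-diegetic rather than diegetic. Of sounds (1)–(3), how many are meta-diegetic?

Sound (1): it lives in Yusra's subjectivity, not in the towpath, so meta-diegetic.
(2) is diegetic: wind is part of the location's real environment.
(3) on-screen dialogue — Yusra speaks and Kwabena is there to hear → diegetic.
So 1 of the 3 is meta-diegetic: (1).

1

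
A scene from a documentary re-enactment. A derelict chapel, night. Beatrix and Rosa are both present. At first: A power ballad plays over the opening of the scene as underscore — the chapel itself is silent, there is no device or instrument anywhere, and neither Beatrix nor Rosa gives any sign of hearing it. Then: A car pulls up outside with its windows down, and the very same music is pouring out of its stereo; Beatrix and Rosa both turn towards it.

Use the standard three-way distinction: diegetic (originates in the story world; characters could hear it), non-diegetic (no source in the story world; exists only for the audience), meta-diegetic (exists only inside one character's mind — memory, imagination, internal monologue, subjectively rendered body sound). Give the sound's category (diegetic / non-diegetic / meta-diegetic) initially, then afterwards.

Initially: no in-world source exists and no character can hear it — underscore → non-diegetic.
Afterwards: the car stereo is now a real source in the story world and the characters hear it → diegetic.

non-diegetic, diegetic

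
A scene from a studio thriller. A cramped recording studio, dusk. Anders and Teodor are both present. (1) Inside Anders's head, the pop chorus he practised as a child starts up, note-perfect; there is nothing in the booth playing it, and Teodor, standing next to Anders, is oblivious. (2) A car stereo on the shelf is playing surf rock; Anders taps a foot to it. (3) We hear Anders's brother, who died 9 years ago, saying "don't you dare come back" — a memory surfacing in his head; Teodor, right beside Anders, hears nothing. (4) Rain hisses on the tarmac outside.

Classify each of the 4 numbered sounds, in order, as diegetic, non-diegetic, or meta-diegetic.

meta-diegetic, diegetic, meta-diegetic, diegetic

(1) is meta-diegetic: the music is a memory playing inside Anders's mind alone; no real-world source, Teodor can't hear it.
(2) is diegetic: the music comes from an on-screen device that Anders responds to.
(3) it's Anders's recollection rendered as sound; the other character can't hear it → meta-diegetic.
Sound (4): rain is part of the location's real environment, so diegetic.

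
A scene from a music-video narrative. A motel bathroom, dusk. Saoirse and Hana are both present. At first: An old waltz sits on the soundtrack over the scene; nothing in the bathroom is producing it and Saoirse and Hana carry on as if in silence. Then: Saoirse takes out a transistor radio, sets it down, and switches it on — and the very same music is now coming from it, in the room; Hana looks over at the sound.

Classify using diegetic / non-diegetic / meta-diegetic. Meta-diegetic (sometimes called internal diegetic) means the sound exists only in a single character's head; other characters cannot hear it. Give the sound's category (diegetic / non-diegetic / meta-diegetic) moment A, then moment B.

non-diegetic, diegetic

Moment A: no in-world source exists and no character can hear it — underscore → non-diegetic.
Moment B: a transistor radio is now a real source in the story world and the characters hear it → diegetic.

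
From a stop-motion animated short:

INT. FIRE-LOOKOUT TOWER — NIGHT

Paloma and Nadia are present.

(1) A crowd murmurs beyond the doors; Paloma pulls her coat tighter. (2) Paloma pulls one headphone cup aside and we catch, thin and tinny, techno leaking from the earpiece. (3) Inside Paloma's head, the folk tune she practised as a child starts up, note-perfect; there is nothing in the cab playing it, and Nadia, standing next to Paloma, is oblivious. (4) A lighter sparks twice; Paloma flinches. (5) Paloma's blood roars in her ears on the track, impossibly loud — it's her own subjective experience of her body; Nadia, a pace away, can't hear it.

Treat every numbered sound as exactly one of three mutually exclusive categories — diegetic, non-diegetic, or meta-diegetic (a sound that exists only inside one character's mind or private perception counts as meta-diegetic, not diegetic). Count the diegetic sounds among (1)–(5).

3

(1) ambient/room sound belonging to the story's physical space → diegetic.
Sound (2): the headphones are an on-screen source, so diegetic.
(3) it lives in Paloma's subjectivity, not in the cab → meta-diegetic.
Sound (4): an in-world source (a lighter); characters could hear it, so diegetic.
(5) is meta-diegetic: point-of-audition from inside Paloma's body; not a sound in the room.
Diegetic: (1), (2), (4) — that's 3.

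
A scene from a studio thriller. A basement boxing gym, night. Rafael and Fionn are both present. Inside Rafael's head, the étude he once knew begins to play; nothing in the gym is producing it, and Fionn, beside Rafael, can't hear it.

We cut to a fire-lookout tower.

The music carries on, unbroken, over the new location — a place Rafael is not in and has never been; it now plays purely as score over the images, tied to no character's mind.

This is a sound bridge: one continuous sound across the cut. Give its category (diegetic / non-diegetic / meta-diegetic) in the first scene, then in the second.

Scene one: the music exists only inside Rafael's mind; Fionn can't hear it → meta-diegetic.
Scene two: it's detached from Rafael entirely and plays over unrelated images with no in-world source — conventional underscore → non-diegetic.

meta-diegetic, non-diegetic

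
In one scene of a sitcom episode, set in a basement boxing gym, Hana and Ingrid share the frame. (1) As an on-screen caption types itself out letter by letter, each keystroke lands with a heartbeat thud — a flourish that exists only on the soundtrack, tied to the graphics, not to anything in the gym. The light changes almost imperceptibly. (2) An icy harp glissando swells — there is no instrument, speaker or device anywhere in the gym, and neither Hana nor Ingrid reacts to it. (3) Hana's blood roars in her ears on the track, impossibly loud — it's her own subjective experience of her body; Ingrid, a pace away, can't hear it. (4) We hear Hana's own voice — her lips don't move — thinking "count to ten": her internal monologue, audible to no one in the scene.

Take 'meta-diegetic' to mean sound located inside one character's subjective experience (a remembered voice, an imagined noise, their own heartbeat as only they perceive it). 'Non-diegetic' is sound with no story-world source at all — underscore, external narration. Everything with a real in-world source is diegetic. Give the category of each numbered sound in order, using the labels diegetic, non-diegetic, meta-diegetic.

(1) sound married to a title/caption — outside the diegesis by definition → non-diegetic.
(2) score with no on-screen or off-screen source; it exists for the audience alone → non-diegetic.
(3) is meta-diegetic: it's Hana's internal bodily sensation rendered as sound; only Hana 'hears' it.
(4) is meta-diegetic: internal monologue — inside Hana's mind, not spoken into the scene.

non-diegetic, non-diegetic, meta-diegetic, meta-diegetic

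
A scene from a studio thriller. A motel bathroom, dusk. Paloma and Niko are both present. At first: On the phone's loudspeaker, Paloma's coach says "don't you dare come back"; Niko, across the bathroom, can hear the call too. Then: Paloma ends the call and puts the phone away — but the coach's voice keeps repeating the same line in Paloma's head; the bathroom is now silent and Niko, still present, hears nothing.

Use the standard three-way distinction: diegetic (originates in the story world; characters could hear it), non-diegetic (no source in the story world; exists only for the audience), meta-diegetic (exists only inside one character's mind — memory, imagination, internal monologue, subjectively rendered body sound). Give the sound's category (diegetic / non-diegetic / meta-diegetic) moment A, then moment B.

diegetic, meta-diegetic

Moment A: the loudspeaker is an in-world source; both Paloma and Niko hear the call → diegetic.
Moment B: with the phone off, the voice continues only as Paloma's private mental replay — Niko can't hear it → meta-diegetic.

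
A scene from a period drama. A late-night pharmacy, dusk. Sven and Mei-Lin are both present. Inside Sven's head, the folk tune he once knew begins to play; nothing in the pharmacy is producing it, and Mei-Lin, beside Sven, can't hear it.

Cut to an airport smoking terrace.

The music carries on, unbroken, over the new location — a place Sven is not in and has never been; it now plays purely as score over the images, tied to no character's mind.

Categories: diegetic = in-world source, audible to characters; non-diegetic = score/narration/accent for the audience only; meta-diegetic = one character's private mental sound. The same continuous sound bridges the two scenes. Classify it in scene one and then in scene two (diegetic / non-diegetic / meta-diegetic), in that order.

meta-diegetic, non-diegetic

Scene one: the music exists only inside Sven's mind; Mei-Lin can't hear it → meta-diegetic.
Scene two: it's detached from Sven entirely and plays over unrelated images with no in-world source — conventional underscore → non-diegetic.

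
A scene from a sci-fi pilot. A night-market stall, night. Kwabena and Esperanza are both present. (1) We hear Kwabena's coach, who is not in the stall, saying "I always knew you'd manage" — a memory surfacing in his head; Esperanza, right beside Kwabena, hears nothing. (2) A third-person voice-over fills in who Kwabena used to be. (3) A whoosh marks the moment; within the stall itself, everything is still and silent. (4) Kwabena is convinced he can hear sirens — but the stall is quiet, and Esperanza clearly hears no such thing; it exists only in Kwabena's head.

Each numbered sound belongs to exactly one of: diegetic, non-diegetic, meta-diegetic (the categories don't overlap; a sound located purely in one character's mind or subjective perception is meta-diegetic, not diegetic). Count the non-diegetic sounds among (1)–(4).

Sound (1): it's Kwabena's recollection rendered as sound; the other character can't hear it, so meta-diegetic.
(2) is non-diegetic: commentary laid over the scene from outside the fiction.
(3) an editorial stinger — it belongs to the cut, not the story world → non-diegetic.
Sound (4): subjective to Kwabena: the stall is silent and Esperanza hears nothing, so meta-diegetic.
Non-diegetic: (2), (3) — that's 2.

2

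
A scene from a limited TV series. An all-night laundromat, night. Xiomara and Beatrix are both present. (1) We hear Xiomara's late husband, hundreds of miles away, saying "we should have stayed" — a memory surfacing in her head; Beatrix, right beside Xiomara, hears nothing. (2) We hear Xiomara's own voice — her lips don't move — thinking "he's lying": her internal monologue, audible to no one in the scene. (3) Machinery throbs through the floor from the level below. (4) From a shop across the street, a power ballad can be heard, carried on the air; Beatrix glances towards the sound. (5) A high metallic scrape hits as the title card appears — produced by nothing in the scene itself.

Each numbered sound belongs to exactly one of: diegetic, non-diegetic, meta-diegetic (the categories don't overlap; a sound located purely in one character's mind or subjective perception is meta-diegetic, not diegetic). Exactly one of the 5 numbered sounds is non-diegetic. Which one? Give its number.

5

(1) it's Xiomara's recollection rendered as sound; the other character can't hear it → meta-diegetic.
(2) Xiomara's thought-voice: a private mental sound no other character can hear → meta-diegetic.
(3) ambient/room sound belonging to the story's physical space → diegetic.
(4) the music has an off-screen but real-world source and a character hears it → diegetic.
(5) it's a sound-design accent with no in-world source; no one in the scene can hear it → non-diegetic.
Only (5) is non-diegetic.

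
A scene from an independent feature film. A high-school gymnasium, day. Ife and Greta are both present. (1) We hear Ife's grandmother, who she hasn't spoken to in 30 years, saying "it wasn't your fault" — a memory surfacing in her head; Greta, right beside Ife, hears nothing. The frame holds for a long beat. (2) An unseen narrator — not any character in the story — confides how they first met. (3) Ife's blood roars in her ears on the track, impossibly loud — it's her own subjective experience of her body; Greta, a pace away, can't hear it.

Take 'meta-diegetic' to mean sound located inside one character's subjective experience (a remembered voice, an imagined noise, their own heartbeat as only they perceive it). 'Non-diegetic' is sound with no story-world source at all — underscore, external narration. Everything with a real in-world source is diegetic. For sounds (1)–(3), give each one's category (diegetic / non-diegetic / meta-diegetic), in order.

meta-diegetic, non-diegetic, meta-diegetic

Sound (1): a remembered line, private to Ife — not present in the room, not audible to Greta, so meta-diegetic.
(2) is non-diegetic: external voice-over — not a character, not heard by anyone in the scene.
(3) it's Ife's internal bodily sensation rendered as sound; only Ife 'hears' it → meta-diegetic.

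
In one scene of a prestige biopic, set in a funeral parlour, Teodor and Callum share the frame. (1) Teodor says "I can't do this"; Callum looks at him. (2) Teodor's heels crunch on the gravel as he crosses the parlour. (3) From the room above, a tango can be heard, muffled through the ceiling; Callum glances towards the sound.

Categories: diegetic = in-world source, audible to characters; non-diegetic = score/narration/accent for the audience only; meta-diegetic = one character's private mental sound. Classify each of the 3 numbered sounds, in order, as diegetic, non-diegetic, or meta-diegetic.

(1) spoken by a character present in the story world → diegetic.
(2) is diegetic: a character's body making contact with the set — an in-world sound.
Sound (3): off-screen diegetic: the source is out of frame but still in the story's space, so diegetic.

diegetic, diegetic, diegetic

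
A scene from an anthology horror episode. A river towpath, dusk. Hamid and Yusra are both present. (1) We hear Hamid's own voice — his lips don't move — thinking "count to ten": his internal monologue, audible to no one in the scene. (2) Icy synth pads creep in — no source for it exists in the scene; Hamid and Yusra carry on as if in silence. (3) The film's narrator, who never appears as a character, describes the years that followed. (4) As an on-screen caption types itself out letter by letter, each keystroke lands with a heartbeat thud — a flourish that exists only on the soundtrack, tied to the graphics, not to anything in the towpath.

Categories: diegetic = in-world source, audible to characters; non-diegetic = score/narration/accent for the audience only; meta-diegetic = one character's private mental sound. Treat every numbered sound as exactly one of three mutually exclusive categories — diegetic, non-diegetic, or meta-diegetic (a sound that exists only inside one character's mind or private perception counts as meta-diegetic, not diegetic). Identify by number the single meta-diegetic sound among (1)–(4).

(1) is meta-diegetic: it's Hamid's unspoken thought, heard only by the audience via his subjectivity.
Sound (2): it has no source in the story world and no character can hear it — it's underscore, so non-diegetic.
Sound (3): the narrator exists outside the story world, addressing only the audience, so non-diegetic.
(4) the caption isn't part of the story world, so neither is the sound tied to it → non-diegetic.
Only (1) is meta-diegetic.

1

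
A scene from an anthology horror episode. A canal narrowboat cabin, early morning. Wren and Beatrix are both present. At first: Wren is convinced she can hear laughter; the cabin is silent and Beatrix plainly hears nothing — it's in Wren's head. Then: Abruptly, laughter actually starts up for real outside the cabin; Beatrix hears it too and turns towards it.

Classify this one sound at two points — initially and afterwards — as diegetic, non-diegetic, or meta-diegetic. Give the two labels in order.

Initially: only Wren 'hears' it — imagined, in her mind → meta-diegetic.
Afterwards: now there's a real external source and Beatrix hears it too — in the story world → diegetic.

meta-diegetic, diegetic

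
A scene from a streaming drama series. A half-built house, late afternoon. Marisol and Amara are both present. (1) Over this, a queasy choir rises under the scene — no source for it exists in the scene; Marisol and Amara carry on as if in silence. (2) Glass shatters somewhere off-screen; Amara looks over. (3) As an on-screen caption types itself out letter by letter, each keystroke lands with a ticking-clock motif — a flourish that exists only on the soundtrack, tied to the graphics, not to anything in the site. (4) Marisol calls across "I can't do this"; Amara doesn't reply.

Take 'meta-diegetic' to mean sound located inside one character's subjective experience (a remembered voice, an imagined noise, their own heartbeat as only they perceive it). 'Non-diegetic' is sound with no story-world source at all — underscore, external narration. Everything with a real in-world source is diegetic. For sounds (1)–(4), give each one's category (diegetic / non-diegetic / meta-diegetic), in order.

non-diegetic, diegetic, non-diegetic, diegetic

Sound (1): it has no source in the story world and no character can hear it — it's underscore, so non-diegetic.
(2) an in-world source (glass); characters could hear it → diegetic.
(3) the caption isn't part of the story world, so neither is the sound tied to it → non-diegetic.
Sound (4): Marisol is a character speaking aloud in the scene, so diegetic.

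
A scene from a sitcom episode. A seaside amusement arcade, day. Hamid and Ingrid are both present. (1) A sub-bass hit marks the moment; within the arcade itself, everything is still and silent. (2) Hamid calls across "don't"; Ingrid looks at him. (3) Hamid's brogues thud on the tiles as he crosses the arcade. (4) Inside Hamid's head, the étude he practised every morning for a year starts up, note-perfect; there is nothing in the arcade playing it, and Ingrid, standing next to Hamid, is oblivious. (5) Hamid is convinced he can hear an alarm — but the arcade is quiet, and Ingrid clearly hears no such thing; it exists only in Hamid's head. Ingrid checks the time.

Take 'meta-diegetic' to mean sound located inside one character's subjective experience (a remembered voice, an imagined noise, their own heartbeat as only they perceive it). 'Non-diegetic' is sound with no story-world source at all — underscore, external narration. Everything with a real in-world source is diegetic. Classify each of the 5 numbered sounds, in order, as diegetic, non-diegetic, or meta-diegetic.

non-diegetic, diegetic, diegetic, meta-diegetic, meta-diegetic

Sound (1): an editorial stinger — it belongs to the cut, not the story world, so non-diegetic.
Sound (2): Hamid is a character speaking aloud in the scene, so diegetic.
Sound (3): it's the physical sound of Hamid moving in the space, so diegetic.
Sound (4): the music is a memory playing inside Hamid's mind alone; no real-world source, Ingrid can't hear it, so meta-diegetic.
(5) is meta-diegetic: the sound is imagined by Hamid; nothing in the story world is producing it and Ingrid can't hear it.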